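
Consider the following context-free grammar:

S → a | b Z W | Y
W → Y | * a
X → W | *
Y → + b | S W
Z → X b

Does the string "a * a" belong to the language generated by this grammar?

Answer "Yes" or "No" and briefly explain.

Yes - a valid derivation exists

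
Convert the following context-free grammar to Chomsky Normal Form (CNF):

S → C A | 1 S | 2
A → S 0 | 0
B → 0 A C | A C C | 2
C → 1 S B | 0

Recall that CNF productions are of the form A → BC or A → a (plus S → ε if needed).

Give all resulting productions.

T1 → 1; S → 2; T0 → 0; A → 0; B → 2; C → 0; S → C A; S → T1 S; A → S T0; B → T0 X0; X0 → A C; B → A X1; X1 → C C; C → T1 X2; X2 → S B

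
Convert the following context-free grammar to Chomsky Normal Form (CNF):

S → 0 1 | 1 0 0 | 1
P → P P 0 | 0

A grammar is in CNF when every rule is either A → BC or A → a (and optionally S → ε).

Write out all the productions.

T0 → 0; T1 → 1; S → 1; P → 0; S → T0 T1; S → T1 X0; X0 → T0 T0; P → P X1; X1 → P T0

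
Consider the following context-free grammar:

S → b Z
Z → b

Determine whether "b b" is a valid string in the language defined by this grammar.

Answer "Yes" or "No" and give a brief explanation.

Yes - a valid derivation exists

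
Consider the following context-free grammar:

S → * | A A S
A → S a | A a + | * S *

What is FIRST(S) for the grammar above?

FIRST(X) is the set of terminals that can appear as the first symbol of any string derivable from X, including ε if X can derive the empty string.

We compute FIRST(S) using the standard algorithm.
FIRST(A) = {*}
FIRST(S) = {*}
Therefore, FIRST(S) = {*}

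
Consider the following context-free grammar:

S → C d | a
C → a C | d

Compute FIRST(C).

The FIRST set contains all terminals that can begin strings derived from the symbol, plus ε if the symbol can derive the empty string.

We compute FIRST(C) using the standard algorithm.
FIRST(C) = {a, d}
FIRST(S) = {a, d}
Therefore, FIRST(C) = {a, d}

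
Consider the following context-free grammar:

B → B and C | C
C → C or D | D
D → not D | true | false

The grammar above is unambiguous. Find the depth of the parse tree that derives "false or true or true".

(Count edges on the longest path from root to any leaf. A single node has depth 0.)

5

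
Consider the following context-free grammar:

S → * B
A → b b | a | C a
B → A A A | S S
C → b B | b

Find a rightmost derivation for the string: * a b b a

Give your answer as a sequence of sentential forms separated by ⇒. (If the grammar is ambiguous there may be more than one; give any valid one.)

S ⇒ * B ⇒ * A A A ⇒ * A A a ⇒ * A b b a ⇒ * a b b a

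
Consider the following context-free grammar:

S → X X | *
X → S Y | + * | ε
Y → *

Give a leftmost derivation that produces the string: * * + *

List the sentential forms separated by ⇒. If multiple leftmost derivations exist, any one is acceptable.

S ⇒ X X ⇒ S Y X ⇒ * Y X ⇒ * * X ⇒ * * + *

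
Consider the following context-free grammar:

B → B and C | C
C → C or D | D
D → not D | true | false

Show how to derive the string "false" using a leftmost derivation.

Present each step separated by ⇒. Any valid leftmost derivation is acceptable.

B ⇒ C ⇒ D ⇒ false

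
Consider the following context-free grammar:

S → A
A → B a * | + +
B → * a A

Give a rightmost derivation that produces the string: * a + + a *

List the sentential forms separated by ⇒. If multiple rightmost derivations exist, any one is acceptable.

S ⇒ A ⇒ B a * ⇒ * a A a * ⇒ * a + + a *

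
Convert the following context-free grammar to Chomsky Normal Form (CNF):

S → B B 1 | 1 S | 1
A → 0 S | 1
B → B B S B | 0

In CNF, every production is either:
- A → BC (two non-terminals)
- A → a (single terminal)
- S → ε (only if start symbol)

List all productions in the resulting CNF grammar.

T1 → 1; S → 1; T0 → 0; A → 1; B → 0; S → B X0; X0 → B T1; S → T1 S; A → T0 S; B → B X1; X1 → B X2; X2 → S B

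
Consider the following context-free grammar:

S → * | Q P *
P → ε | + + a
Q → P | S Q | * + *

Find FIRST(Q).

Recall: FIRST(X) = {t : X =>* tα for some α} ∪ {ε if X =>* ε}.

We compute FIRST(Q) using the standard algorithm.
FIRST(P) = {+, ε}
FIRST(Q) = {*, +, ε}
FIRST(S) = {*, +}
Therefore, FIRST(Q) = {*, +, ε}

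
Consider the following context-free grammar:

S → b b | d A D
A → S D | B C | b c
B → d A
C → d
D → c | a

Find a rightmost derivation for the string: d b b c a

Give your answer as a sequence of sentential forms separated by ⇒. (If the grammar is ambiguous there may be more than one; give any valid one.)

S ⇒ d A D ⇒ d A a ⇒ d S D a ⇒ d S c a ⇒ d b b c a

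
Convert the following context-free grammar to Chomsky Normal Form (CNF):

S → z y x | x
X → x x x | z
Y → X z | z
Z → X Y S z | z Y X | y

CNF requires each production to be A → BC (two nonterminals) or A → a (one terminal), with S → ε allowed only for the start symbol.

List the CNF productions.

TZ → z; TY → y; TX → x; S → x; X → z; Y → z; Z → y; S → TZ X0; X0 → TY TX; X → TX X1; X1 → TX TX; Y → X TZ; Z → X X2; X2 → Y X3; X3 → S TZ; Z → TZ X4; X4 → Y X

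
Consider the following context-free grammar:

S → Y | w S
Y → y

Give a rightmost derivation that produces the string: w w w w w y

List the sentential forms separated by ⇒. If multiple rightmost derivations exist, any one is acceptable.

S ⇒ w S ⇒ w w S ⇒ w w w S ⇒ w w w w S ⇒ w w w w w S ⇒ w w w w w Y ⇒ w w w w w y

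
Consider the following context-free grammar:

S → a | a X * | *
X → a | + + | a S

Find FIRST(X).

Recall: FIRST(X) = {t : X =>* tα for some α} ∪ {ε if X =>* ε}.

We compute FIRST(X) using the standard algorithm.
FIRST(S) = {*, a}
FIRST(X) = {+, a}
Therefore, FIRST(X) = {+, a}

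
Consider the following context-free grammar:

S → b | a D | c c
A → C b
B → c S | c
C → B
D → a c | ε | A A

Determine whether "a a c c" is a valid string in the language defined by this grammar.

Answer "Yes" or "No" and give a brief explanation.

No - no valid derivation exists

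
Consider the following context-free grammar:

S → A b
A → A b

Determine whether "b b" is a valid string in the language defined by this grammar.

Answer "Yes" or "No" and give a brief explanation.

No - no valid derivation exists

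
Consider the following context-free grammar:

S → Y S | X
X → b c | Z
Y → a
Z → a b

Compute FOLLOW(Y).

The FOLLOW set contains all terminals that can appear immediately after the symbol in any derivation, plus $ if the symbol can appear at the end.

We compute FOLLOW(Y) using the standard algorithm.
FOLLOW(S) starts with {$}.
FIRST(S) = {a, b}
FIRST(X) = {a, b}
FIRST(Y) = {a}
FIRST(Z) = {a}
FOLLOW(S) = {$}
FOLLOW(X) = {$}
FOLLOW(Y) = {a, b}
FOLLOW(Z) = {$}
Therefore, FOLLOW(Y) = {a, b}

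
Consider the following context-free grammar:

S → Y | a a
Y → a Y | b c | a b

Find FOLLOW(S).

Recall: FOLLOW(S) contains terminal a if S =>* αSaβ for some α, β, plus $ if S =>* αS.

We compute FOLLOW(S) using the standard algorithm.
FOLLOW(S) starts with {$}.
FIRST(S) = {a, b}
FIRST(Y) = {a, b}
FOLLOW(S) = {$}
FOLLOW(Y) = {$}
Therefore, FOLLOW(S) = {$}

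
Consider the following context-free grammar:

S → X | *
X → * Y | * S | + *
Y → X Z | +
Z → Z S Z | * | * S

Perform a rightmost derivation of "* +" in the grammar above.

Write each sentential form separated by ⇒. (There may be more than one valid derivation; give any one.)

S ⇒ X ⇒ * Y ⇒ * +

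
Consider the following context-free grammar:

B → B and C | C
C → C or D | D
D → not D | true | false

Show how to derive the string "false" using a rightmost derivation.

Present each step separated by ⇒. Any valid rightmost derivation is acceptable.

B ⇒ C ⇒ D ⇒ false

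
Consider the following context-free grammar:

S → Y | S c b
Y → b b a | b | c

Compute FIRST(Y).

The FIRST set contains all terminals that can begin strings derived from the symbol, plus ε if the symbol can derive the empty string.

We compute FIRST(Y) using the standard algorithm.
FIRST(S) = {b, c}
FIRST(Y) = {b, c}
Therefore, FIRST(Y) = {b, c}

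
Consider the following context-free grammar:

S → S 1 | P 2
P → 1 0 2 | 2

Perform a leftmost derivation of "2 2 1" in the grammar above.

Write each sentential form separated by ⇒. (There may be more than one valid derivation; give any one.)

S ⇒ S 1 ⇒ P 2 1 ⇒ 2 2 1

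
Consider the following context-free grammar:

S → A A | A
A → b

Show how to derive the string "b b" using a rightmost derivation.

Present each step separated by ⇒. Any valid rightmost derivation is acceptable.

S ⇒ A A ⇒ A b ⇒ b b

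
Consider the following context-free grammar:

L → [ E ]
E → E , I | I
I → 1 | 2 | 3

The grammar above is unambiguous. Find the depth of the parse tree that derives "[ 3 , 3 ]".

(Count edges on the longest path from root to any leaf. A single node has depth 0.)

4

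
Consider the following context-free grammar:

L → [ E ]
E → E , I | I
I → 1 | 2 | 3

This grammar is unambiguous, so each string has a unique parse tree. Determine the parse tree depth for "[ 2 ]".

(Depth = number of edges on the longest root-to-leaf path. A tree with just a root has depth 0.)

3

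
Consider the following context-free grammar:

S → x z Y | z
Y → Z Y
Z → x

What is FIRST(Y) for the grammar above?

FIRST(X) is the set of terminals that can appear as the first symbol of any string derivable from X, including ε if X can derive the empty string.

We compute FIRST(Y) using the standard algorithm.
FIRST(S) = {x, z}
FIRST(Y) = {x}
FIRST(Z) = {x}
Therefore, FIRST(Y) = {x}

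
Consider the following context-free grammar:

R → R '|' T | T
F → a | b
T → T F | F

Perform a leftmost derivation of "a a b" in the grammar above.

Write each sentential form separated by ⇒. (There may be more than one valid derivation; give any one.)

R ⇒ T ⇒ T F ⇒ T F F ⇒ F F F ⇒ a F F ⇒ a a F ⇒ a a b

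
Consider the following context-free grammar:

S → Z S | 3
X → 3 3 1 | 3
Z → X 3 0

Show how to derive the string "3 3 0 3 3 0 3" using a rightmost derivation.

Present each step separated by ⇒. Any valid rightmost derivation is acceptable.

S ⇒ Z S ⇒ Z Z S ⇒ Z Z 3 ⇒ Z X 3 0 3 ⇒ Z 3 3 0 3 ⇒ X 3 0 3 3 0 3 ⇒ 3 3 0 3 3 0 3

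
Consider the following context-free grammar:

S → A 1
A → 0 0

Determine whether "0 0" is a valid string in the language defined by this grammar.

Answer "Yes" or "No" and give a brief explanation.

No - no valid derivation exists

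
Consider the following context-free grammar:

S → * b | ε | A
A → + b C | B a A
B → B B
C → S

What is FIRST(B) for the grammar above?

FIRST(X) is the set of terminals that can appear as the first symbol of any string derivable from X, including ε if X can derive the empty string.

We compute FIRST(B) using the standard algorithm.
FIRST(A) = {+}
FIRST(B) = {}
FIRST(C) = {*, +, ε}
FIRST(S) = {*, +, ε}
Therefore, FIRST(B) = {}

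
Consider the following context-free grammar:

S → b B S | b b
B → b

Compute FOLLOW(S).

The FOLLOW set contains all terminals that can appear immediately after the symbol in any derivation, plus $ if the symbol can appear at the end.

We compute FOLLOW(S) using the standard algorithm.
FOLLOW(S) starts with {$}.
FIRST(B) = {b}
FIRST(S) = {b}
FOLLOW(B) = {b}
FOLLOW(S) = {$}
Therefore, FOLLOW(S) = {$}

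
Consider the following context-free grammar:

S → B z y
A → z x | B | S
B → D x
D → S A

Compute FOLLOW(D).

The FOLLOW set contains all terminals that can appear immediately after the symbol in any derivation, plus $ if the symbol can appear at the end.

We compute FOLLOW(D) using the standard algorithm.
FOLLOW(S) starts with {$}.
FIRST(A) = {z}
FIRST(B) = {}
FIRST(D) = {}
FIRST(S) = {}
FOLLOW(A) = {x}
FOLLOW(B) = {x, z}
FOLLOW(D) = {x}
FOLLOW(S) = {$, x, z}
Therefore, FOLLOW(D) = {x}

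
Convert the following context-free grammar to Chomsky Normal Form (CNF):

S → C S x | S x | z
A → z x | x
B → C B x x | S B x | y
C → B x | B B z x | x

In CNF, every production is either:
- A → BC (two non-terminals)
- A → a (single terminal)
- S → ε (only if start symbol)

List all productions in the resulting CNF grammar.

TX → x; S → z; TZ → z; A → x; B → y; C → x; S → C X0; X0 → S TX; S → S TX; A → TZ TX; B → C X1; X1 → B X2; X2 → TX TX; B → S X3; X3 → B TX; C → B TX; C → B X4; X4 → B X5; X5 → TZ TX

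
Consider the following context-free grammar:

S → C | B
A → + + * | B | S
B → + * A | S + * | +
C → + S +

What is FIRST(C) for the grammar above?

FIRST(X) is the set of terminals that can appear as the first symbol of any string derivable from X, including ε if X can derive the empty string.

We compute FIRST(C) using the standard algorithm.
FIRST(A) = {+}
FIRST(B) = {+}
FIRST(C) = {+}
FIRST(S) = {+}
Therefore, FIRST(C) = {+}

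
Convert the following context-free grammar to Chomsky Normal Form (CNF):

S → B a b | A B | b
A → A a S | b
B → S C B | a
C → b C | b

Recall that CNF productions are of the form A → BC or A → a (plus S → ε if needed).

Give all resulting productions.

TA → a; TB → b; S → b; A → b; B → a; C → b; S → B X0; X0 → TA TB; S → A B; A → A X1; X1 → TA S; B → S X2; X2 → C B; C → TB C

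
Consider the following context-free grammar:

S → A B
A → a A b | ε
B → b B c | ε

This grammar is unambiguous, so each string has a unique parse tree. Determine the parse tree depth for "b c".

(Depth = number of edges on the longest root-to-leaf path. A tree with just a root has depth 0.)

3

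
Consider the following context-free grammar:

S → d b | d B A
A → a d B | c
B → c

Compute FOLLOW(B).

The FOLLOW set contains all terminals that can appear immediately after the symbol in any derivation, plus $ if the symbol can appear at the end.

We compute FOLLOW(B) using the standard algorithm.
FOLLOW(S) starts with {$}.
FIRST(A) = {a, c}
FIRST(B) = {c}
FIRST(S) = {d}
FOLLOW(A) = {$}
FOLLOW(B) = {$, a, c}
FOLLOW(S) = {$}
Therefore, FOLLOW(B) = {$, a, c}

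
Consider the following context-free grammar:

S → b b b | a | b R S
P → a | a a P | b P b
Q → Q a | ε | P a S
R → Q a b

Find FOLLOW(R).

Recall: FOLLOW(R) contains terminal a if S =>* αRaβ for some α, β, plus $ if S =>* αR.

We compute FOLLOW(R) using the standard algorithm.
FOLLOW(S) starts with {$}.
FIRST(P) = {a, b}
FIRST(Q) = {a, b, ε}
FIRST(R) = {a, b}
FIRST(S) = {a, b}
FOLLOW(P) = {a, b}
FOLLOW(Q) = {a}
FOLLOW(R) = {a, b}
FOLLOW(S) = {$, a}
Therefore, FOLLOW(R) = {a, b}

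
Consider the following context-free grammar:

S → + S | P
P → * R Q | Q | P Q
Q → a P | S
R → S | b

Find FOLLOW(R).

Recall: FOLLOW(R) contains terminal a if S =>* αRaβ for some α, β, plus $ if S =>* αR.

We compute FOLLOW(R) using the standard algorithm.
FOLLOW(S) starts with {$}.
FIRST(P) = {*, +, a}
FIRST(Q) = {*, +, a}
FIRST(R) = {*, +, a, b}
FIRST(S) = {*, +, a}
FOLLOW(P) = {$, *, +, a}
FOLLOW(Q) = {$, *, +, a}
FOLLOW(R) = {*, +, a}
FOLLOW(S) = {$, *, +, a}
Therefore, FOLLOW(R) = {*, +, a}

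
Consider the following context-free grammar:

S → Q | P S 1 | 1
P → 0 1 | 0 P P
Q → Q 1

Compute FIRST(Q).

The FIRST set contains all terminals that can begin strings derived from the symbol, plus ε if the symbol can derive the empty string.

We compute FIRST(Q) using the standard algorithm.
FIRST(P) = {0}
FIRST(Q) = {}
FIRST(S) = {0, 1}
Therefore, FIRST(Q) = {}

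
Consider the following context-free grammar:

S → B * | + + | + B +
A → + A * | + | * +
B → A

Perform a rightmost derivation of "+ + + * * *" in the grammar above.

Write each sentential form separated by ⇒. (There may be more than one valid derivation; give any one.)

S ⇒ B * ⇒ A * ⇒ + A * * ⇒ + + A * * * ⇒ + + + * * *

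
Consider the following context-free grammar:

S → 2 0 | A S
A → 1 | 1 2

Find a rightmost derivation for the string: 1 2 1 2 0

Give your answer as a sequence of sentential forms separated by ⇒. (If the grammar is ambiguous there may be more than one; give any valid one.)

S ⇒ A S ⇒ A A S ⇒ A A 2 0 ⇒ A 1 2 0 ⇒ 1 2 1 2 0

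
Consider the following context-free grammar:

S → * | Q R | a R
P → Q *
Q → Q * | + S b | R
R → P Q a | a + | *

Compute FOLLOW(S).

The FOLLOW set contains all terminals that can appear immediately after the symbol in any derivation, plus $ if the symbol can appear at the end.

We compute FOLLOW(S) using the standard algorithm.
FOLLOW(S) starts with {$}.
FIRST(P) = {*, +, a}
FIRST(Q) = {*, +, a}
FIRST(R) = {*, +, a}
FIRST(S) = {*, +, a}
FOLLOW(P) = {*, +, a}
FOLLOW(Q) = {*, +, a}
FOLLOW(R) = {$, *, +, a, b}
FOLLOW(S) = {$, b}
Therefore, FOLLOW(S) = {$, b}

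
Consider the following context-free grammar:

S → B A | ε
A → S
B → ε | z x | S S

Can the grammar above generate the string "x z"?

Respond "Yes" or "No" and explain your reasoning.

No - no valid derivation exists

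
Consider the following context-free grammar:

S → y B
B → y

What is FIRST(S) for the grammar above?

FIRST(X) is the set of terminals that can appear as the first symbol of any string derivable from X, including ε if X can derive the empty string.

We compute FIRST(S) using the standard algorithm.
FIRST(B) = {y}
FIRST(S) = {y}
Therefore, FIRST(S) = {y}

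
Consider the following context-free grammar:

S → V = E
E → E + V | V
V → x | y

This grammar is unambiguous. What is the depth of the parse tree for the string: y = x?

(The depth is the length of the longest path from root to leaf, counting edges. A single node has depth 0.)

3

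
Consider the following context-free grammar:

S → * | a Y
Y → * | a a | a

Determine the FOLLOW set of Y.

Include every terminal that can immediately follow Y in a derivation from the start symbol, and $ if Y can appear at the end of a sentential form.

We compute FOLLOW(Y) using the standard algorithm.
FOLLOW(S) starts with {$}.
FIRST(S) = {*, a}
FIRST(Y) = {*, a}
FOLLOW(S) = {$}
FOLLOW(Y) = {$}
Therefore, FOLLOW(Y) = {$}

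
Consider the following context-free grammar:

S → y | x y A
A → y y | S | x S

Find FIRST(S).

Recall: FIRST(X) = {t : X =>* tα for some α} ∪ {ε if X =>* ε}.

We compute FIRST(S) using the standard algorithm.
FIRST(A) = {x, y}
FIRST(S) = {x, y}
Therefore, FIRST(S) = {x, y}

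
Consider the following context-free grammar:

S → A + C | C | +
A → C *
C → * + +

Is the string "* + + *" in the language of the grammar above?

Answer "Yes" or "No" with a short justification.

No - no valid derivation exists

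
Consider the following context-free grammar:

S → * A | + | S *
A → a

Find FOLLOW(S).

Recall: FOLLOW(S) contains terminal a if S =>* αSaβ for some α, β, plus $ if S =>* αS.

We compute FOLLOW(S) using the standard algorithm.
FOLLOW(S) starts with {$}.
FIRST(A) = {a}
FIRST(S) = {*, +}
FOLLOW(A) = {$, *}
FOLLOW(S) = {$, *}
Therefore, FOLLOW(S) = {$, *}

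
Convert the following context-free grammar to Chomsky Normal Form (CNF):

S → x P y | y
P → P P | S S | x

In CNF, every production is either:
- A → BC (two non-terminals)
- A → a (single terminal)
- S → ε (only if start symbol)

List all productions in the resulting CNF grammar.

TX → x; TY → y; S → y; P → x; S → TX X0; X0 → P TY; P → P P; P → S S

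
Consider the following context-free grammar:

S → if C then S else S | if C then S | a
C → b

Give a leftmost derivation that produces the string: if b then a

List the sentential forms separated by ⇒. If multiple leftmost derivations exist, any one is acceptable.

S ⇒ if C then S ⇒ if b then S ⇒ if b then a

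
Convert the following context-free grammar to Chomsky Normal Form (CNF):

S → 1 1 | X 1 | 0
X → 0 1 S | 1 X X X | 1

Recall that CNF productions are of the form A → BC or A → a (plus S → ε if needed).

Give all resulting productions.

T1 → 1; S → 0; T0 → 0; X → 1; S → T1 T1; S → X T1; X → T0 X0; X0 → T1 S; X → T1 X1; X1 → X X2; X2 → X X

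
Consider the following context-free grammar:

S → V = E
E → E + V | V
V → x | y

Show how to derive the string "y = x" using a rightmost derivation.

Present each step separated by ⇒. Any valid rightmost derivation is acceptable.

S ⇒ V = E ⇒ V = V ⇒ V = x ⇒ y = x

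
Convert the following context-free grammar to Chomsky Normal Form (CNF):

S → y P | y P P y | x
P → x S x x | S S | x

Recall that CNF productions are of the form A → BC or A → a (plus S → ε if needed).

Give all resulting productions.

TY → y; S → x; TX → x; P → x; S → TY P; S → TY X0; X0 → P X1; X1 → P TY; P → TX X2; X2 → S X3; X3 → TX TX; P → S S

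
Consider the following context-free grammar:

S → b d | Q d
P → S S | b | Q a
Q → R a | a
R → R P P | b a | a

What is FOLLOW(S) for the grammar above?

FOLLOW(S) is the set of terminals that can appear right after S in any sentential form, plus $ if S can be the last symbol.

We compute FOLLOW(S) using the standard algorithm.
FOLLOW(S) starts with {$}.
FIRST(P) = {a, b}
FIRST(Q) = {a, b}
FIRST(R) = {a, b}
FIRST(S) = {a, b}
FOLLOW(P) = {a, b}
FOLLOW(Q) = {a, d}
FOLLOW(R) = {a, b}
FOLLOW(S) = {$, a, b}
Therefore, FOLLOW(S) = {$, a, b}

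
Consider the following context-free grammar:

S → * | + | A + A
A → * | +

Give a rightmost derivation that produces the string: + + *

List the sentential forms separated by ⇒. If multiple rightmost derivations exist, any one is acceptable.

S ⇒ A + A ⇒ A + * ⇒ + + *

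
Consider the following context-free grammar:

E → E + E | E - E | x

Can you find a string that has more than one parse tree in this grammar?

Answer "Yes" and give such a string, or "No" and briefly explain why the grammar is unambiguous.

Yes - the string 'x + x - x - x' has two distinct parse trees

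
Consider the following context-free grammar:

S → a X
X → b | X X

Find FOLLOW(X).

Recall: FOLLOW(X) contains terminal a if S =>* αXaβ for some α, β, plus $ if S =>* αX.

We compute FOLLOW(X) using the standard algorithm.
FOLLOW(S) starts with {$}.
FIRST(S) = {a}
FIRST(X) = {b}
FOLLOW(S) = {$}
FOLLOW(X) = {$, b}
Therefore, FOLLOW(X) = {$, b}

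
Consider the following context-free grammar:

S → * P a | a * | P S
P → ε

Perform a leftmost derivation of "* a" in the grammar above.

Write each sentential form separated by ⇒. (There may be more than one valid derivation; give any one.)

S ⇒ P S ⇒ S ⇒ * P a ⇒ * a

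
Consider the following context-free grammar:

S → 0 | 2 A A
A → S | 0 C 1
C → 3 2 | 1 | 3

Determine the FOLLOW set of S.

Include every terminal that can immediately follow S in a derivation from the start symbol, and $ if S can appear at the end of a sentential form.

We compute FOLLOW(S) using the standard algorithm.
FOLLOW(S) starts with {$}.
FIRST(A) = {0, 2}
FIRST(C) = {1, 3}
FIRST(S) = {0, 2}
FOLLOW(A) = {$, 0, 2}
FOLLOW(C) = {1}
FOLLOW(S) = {$, 0, 2}
Therefore, FOLLOW(S) = {$, 0, 2}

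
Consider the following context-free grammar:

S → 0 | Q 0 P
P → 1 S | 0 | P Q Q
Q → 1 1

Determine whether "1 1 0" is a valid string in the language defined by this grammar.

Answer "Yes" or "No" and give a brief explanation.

No - no valid derivation exists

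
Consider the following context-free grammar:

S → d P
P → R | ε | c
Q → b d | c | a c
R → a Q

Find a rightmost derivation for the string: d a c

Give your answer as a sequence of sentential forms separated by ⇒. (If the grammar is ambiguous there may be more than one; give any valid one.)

S ⇒ d P ⇒ d R ⇒ d a Q ⇒ d a c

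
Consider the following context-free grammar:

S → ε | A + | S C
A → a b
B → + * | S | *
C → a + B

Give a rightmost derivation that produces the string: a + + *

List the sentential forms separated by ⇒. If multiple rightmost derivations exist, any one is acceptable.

S ⇒ S C ⇒ S a + B ⇒ S a + + * ⇒ a + + *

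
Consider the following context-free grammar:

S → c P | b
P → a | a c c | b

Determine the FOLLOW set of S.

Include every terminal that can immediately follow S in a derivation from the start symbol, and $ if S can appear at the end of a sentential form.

We compute FOLLOW(S) using the standard algorithm.
FOLLOW(S) starts with {$}.
FIRST(P) = {a, b}
FIRST(S) = {b, c}
FOLLOW(P) = {$}
FOLLOW(S) = {$}
Therefore, FOLLOW(S) = {$}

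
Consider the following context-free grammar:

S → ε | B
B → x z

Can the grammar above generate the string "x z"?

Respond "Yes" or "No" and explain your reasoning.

Yes - a valid derivation exists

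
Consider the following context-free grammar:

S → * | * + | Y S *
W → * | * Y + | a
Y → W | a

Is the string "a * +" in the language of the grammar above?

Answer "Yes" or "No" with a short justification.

No - no valid derivation exists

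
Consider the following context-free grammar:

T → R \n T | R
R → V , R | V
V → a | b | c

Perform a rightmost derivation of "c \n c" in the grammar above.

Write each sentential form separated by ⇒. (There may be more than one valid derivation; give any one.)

T ⇒ R \n T ⇒ R \n R ⇒ R \n V ⇒ R \n c ⇒ V \n c ⇒ c \n c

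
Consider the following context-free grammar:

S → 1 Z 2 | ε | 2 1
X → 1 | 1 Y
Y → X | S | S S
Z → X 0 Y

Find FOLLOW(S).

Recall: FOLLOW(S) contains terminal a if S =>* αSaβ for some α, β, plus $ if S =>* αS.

We compute FOLLOW(S) using the standard algorithm.
FOLLOW(S) starts with {$}.
FIRST(S) = {1, 2, ε}
FIRST(X) = {1}
FIRST(Y) = {1, 2, ε}
FIRST(Z) = {1}
FOLLOW(S) = {$, 0, 1, 2}
FOLLOW(X) = {0, 2}
FOLLOW(Y) = {0, 2}
FOLLOW(Z) = {2}
Therefore, FOLLOW(S) = {$, 0, 1, 2}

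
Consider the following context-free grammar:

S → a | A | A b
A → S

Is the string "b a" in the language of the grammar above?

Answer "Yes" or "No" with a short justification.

No - no valid derivation exists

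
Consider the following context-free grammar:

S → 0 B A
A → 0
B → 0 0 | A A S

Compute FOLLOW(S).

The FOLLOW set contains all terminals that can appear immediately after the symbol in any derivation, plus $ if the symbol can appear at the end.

We compute FOLLOW(S) using the standard algorithm.
FOLLOW(S) starts with {$}.
FIRST(A) = {0}
FIRST(B) = {0}
FIRST(S) = {0}
FOLLOW(A) = {$, 0}
FOLLOW(B) = {0}
FOLLOW(S) = {$, 0}
Therefore, FOLLOW(S) = {$, 0}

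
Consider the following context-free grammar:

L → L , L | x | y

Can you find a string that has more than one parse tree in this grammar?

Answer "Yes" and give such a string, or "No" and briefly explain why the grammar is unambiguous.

Yes - the string 'y , y , y , y , y , x' has two distinct parse trees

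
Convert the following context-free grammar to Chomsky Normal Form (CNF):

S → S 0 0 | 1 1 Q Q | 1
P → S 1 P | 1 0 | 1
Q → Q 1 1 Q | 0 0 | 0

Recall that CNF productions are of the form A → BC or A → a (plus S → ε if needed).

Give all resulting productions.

T0 → 0; T1 → 1; S → 1; P → 1; Q → 0; S → S X0; X0 → T0 T0; S → T1 X1; X1 → T1 X2; X2 → Q Q; P → S X3; X3 → T1 P; P → T1 T0; Q → Q X4; X4 → T1 X5; X5 → T1 Q; Q → T0 T0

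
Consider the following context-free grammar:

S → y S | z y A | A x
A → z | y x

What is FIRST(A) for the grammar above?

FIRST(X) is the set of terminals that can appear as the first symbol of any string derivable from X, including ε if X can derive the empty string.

We compute FIRST(A) using the standard algorithm.
FIRST(A) = {y, z}
FIRST(S) = {y, z}
Therefore, FIRST(A) = {y, z}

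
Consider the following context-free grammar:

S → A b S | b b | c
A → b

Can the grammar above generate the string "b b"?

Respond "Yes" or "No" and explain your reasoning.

Yes - a valid derivation exists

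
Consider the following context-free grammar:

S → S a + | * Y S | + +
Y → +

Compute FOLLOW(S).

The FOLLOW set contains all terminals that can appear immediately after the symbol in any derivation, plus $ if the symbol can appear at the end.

We compute FOLLOW(S) using the standard algorithm.
FOLLOW(S) starts with {$}.
FIRST(S) = {*, +}
FIRST(Y) = {+}
FOLLOW(S) = {$, a}
FOLLOW(Y) = {*, +}
Therefore, FOLLOW(S) = {$, a}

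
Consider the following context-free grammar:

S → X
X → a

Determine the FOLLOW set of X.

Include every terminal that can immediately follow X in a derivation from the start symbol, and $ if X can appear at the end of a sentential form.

We compute FOLLOW(X) using the standard algorithm.
FOLLOW(S) starts with {$}.
FIRST(S) = {a}
FIRST(X) = {a}
FOLLOW(S) = {$}
FOLLOW(X) = {$}
Therefore, FOLLOW(X) = {$}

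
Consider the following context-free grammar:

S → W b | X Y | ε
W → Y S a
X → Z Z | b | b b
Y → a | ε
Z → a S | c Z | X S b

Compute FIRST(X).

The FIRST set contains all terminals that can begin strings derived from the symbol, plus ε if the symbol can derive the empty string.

We compute FIRST(X) using the standard algorithm.
FIRST(S) = {a, b, c, ε}
FIRST(W) = {a, b, c}
FIRST(X) = {a, b, c}
FIRST(Y) = {a, ε}
FIRST(Z) = {a, b, c}
Therefore, FIRST(X) = {a, b, c}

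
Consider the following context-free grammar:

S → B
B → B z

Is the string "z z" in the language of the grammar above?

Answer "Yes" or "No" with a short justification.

No - no valid derivation exists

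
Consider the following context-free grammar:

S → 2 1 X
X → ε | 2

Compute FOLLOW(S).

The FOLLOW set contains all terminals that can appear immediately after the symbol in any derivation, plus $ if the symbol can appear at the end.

We compute FOLLOW(S) using the standard algorithm.
FOLLOW(S) starts with {$}.
FIRST(S) = {2}
FIRST(X) = {2, ε}
FOLLOW(S) = {$}
FOLLOW(X) = {$}
Therefore, FOLLOW(S) = {$}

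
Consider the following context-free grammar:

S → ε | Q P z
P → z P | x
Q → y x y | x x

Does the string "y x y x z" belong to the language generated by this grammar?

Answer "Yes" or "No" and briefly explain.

Yes - a valid derivation exists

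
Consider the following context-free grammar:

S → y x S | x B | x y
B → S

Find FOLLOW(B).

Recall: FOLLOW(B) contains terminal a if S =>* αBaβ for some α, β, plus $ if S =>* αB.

We compute FOLLOW(B) using the standard algorithm.
FOLLOW(S) starts with {$}.
FIRST(B) = {x, y}
FIRST(S) = {x, y}
FOLLOW(B) = {$}
FOLLOW(S) = {$}
Therefore, FOLLOW(B) = {$}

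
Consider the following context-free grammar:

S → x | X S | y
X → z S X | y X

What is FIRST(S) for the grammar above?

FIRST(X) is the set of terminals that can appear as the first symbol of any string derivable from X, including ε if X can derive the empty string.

We compute FIRST(S) using the standard algorithm.
FIRST(S) = {x, y, z}
FIRST(X) = {y, z}
Therefore, FIRST(S) = {x, y, z}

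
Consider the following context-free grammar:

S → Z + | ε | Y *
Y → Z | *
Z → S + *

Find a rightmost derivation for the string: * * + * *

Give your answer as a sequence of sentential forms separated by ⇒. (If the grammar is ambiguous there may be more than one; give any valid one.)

S ⇒ Y * ⇒ Z * ⇒ S + * * ⇒ Y * + * * ⇒ * * + * *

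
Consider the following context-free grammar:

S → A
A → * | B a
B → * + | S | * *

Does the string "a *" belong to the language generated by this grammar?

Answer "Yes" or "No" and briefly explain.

No - no valid derivation exists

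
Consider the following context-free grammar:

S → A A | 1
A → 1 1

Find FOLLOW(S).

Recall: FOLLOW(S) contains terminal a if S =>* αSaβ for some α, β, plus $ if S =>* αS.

We compute FOLLOW(S) using the standard algorithm.
FOLLOW(S) starts with {$}.
FIRST(A) = {1}
FIRST(S) = {1}
FOLLOW(A) = {$, 1}
FOLLOW(S) = {$}
Therefore, FOLLOW(S) = {$}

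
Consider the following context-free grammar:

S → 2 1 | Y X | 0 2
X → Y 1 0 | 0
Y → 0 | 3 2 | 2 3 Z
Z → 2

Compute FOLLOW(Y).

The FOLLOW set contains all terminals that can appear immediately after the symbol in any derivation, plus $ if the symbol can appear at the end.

We compute FOLLOW(Y) using the standard algorithm.
FOLLOW(S) starts with {$}.
FIRST(S) = {0, 2, 3}
FIRST(X) = {0, 2, 3}
FIRST(Y) = {0, 2, 3}
FIRST(Z) = {2}
FOLLOW(S) = {$}
FOLLOW(X) = {$}
FOLLOW(Y) = {0, 1, 2, 3}
FOLLOW(Z) = {0, 1, 2, 3}
Therefore, FOLLOW(Y) = {0, 1, 2, 3}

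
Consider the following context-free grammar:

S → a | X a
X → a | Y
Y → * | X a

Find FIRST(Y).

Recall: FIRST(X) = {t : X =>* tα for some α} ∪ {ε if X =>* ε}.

We compute FIRST(Y) using the standard algorithm.
FIRST(S) = {*, a}
FIRST(X) = {*, a}
FIRST(Y) = {*, a}
Therefore, FIRST(Y) = {*, a}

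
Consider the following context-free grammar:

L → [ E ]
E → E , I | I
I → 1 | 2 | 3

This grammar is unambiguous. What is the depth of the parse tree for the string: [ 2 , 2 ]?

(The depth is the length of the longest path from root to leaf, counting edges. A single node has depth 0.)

4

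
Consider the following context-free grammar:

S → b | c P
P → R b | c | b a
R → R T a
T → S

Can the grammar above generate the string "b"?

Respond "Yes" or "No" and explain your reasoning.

Yes - a valid derivation exists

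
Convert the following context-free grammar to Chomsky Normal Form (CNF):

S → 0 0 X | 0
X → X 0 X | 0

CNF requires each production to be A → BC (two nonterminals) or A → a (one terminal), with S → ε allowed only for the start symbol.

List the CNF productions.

T0 → 0; S → 0; X → 0; S → T0 X0; X0 → T0 X; X → X X1; X1 → T0 X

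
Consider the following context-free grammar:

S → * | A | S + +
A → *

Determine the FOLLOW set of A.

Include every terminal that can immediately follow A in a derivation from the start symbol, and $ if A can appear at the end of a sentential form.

We compute FOLLOW(A) using the standard algorithm.
FOLLOW(S) starts with {$}.
FIRST(A) = {*}
FIRST(S) = {*}
FOLLOW(A) = {$, +}
FOLLOW(S) = {$, +}
Therefore, FOLLOW(A) = {$, +}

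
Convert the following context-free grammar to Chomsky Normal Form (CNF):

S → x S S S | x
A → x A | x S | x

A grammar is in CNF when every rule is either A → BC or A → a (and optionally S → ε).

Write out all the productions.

TX → x; S → x; A → x; S → TX X0; X0 → S X1; X1 → S S; A → TX A; A → TX S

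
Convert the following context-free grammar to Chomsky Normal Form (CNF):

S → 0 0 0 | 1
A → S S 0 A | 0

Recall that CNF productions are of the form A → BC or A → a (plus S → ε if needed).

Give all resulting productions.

T0 → 0; S → 1; A → 0; S → T0 X0; X0 → T0 T0; A → S X1; X1 → S X2; X2 → T0 A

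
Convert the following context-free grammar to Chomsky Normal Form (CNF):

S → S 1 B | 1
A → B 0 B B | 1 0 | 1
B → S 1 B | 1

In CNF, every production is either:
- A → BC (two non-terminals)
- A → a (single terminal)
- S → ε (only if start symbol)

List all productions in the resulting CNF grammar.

T1 → 1; S → 1; T0 → 0; A → 1; B → 1; S → S X0; X0 → T1 B; A → B X1; X1 → T0 X2; X2 → B B; A → T1 T0; B → S X3; X3 → T1 B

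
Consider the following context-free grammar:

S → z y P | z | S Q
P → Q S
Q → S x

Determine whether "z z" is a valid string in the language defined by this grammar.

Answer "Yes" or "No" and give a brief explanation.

No - no valid derivation exists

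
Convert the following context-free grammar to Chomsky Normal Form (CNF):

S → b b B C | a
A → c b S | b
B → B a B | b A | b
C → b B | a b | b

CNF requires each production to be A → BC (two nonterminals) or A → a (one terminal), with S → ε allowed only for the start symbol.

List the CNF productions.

TB → b; S → a; TC → c; A → b; TA → a; B → b; C → b; S → TB X0; X0 → TB X1; X1 → B C; A → TC X2; X2 → TB S; B → B X3; X3 → TA B; B → TB A; C → TB B; C → TA TB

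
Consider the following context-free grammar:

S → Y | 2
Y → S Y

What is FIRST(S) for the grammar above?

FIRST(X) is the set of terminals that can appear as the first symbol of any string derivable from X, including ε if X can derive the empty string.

We compute FIRST(S) using the standard algorithm.
FIRST(S) = {2}
FIRST(Y) = {2}
Therefore, FIRST(S) = {2}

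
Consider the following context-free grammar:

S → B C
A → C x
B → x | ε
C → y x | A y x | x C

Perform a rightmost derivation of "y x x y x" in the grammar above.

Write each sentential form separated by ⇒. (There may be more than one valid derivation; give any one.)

S ⇒ B C ⇒ B A y x ⇒ B C x y x ⇒ B y x x y x ⇒ y x x y x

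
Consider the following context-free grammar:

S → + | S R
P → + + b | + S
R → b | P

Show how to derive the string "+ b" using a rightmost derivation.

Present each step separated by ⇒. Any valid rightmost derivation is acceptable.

S ⇒ S R ⇒ S b ⇒ + b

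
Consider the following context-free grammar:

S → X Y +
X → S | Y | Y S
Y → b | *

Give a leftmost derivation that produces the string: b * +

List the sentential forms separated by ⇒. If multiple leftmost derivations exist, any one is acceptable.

S ⇒ X Y + ⇒ Y Y + ⇒ b Y + ⇒ b * +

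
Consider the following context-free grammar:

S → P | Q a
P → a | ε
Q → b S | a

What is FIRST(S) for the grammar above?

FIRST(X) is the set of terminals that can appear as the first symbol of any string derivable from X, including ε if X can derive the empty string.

We compute FIRST(S) using the standard algorithm.
FIRST(P) = {a, ε}
FIRST(Q) = {a, b}
FIRST(S) = {a, b, ε}
Therefore, FIRST(S) = {a, b, ε}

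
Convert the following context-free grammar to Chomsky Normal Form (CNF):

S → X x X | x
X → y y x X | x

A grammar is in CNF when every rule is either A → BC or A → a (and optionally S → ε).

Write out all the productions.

TX → x; S → x; TY → y; X → x; S → X X0; X0 → TX X; X → TY X1; X1 → TY X2; X2 → TX X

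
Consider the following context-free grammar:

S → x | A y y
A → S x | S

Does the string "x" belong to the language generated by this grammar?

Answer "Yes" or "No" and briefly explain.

Yes - a valid derivation exists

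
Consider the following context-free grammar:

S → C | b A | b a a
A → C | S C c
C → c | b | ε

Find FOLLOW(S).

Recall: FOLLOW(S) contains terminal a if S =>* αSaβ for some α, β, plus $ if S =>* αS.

We compute FOLLOW(S) using the standard algorithm.
FOLLOW(S) starts with {$}.
FIRST(A) = {b, c, ε}
FIRST(C) = {b, c, ε}
FIRST(S) = {b, c, ε}
FOLLOW(A) = {$, b, c}
FOLLOW(C) = {$, b, c}
FOLLOW(S) = {$, b, c}
Therefore, FOLLOW(S) = {$, b, c}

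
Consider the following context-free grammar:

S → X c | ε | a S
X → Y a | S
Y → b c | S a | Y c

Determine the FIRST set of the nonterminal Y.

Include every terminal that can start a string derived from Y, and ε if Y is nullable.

We compute FIRST(Y) using the standard algorithm.
FIRST(S) = {a, b, c, ε}
FIRST(X) = {a, b, c, ε}
FIRST(Y) = {a, b, c}
Therefore, FIRST(Y) = {a, b, c}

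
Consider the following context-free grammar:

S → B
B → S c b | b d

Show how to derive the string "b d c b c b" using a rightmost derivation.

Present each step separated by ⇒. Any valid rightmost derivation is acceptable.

S ⇒ B ⇒ S c b ⇒ B c b ⇒ S c b c b ⇒ B c b c b ⇒ b d c b c b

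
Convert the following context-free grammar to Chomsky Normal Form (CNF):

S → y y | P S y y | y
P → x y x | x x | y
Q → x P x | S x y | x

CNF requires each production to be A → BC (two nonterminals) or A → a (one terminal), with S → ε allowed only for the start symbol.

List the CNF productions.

TY → y; S → y; TX → x; P → y; Q → x; S → TY TY; S → P X0; X0 → S X1; X1 → TY TY; P → TX X2; X2 → TY TX; P → TX TX; Q → TX X3; X3 → P TX; Q → S X4; X4 → TX TY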